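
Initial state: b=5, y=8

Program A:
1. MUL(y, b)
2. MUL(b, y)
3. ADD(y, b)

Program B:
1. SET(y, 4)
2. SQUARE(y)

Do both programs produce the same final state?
No

Program A final state: b=200, y=240
Program B final state: b=5, y=16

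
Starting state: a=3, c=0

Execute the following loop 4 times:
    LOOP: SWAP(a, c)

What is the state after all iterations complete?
a=3, c=0

Iteration trace:
Start: a=3, c=0
After iteration 1: a=0, c=3
After iteration 2: a=3, c=0
After iteration 3: a=0, c=3
After iteration 4: a=3, c=0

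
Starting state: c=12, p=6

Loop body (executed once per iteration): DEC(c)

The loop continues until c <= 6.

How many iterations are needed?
6

Tracing iterations:
Initial: c=12, p=6
After iteration 1: c=11, p=6
After iteration 2: c=10, p=6
After iteration 3: c=9, p=6
After iteration 4: c=8, p=6
After iteration 5: c=7, p=6
After iteration 6: c=6, p=6
c <= 6 now holds, so the loop exits after 6 iterations.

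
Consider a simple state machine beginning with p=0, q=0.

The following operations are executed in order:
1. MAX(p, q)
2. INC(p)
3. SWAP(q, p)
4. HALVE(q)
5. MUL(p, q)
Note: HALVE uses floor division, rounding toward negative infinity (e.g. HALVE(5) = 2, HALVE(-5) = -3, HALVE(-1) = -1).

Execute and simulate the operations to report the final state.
{p: 0, q: 0}

Step-by-step execution:
Initial: p=0, q=0
After step 1 (MAX(p, q)): p=0, q=0
After step 2 (INC(p)): p=1, q=0
After step 3 (SWAP(q, p)): p=0, q=1
After step 4 (HALVE(q)): p=0, q=0
After step 5 (MUL(p, q)): p=0, q=0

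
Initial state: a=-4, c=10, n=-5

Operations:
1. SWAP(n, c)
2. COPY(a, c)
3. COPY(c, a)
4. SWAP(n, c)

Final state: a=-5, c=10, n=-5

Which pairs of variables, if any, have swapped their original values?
None

Comparing initial and final values:
n: -5 → -5
a: -4 → -5
c: 10 → 10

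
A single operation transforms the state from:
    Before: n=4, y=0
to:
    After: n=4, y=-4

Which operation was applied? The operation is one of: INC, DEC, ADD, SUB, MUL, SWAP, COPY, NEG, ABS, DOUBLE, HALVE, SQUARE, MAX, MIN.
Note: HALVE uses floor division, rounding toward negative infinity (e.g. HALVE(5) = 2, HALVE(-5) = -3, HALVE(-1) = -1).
SUB(y, n)

Analyzing the change:
Before: n=4, y=0
After: n=4, y=-4
Variable y changed from 0 to -4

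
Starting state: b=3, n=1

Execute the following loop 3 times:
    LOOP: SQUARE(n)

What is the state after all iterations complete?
b=3, n=1

Iteration trace:
Start: b=3, n=1
After iteration 1: b=3, n=1
After iteration 2: b=3, n=1
After iteration 3: b=3, n=1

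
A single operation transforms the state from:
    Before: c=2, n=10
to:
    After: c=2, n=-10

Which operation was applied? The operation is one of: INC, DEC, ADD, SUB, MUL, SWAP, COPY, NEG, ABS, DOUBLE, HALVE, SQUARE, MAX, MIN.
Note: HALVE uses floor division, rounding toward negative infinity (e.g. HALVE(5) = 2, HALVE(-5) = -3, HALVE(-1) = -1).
NEG(n)

Analyzing the change:
Before: c=2, n=10
After: c=2, n=-10
Variable n changed from 10 to -10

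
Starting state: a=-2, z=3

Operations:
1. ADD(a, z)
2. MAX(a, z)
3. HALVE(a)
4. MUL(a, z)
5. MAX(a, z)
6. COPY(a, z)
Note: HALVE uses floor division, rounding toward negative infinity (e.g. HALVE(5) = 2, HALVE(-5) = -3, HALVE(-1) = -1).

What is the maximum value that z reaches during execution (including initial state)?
3

Values of z at each step:
Initial: z = 3 ← maximum
After step 1: z = 3
After step 2: z = 3
After step 3: z = 3
After step 4: z = 3
After step 5: z = 3
After step 6: z = 3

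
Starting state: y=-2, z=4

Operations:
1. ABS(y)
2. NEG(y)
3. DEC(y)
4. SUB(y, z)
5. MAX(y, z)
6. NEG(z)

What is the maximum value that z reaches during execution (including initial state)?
4

Values of z at each step:
Initial: z = 4 ← maximum
After step 1: z = 4
After step 2: z = 4
After step 3: z = 4
After step 4: z = 4
After step 5: z = 4
After step 6: z = -4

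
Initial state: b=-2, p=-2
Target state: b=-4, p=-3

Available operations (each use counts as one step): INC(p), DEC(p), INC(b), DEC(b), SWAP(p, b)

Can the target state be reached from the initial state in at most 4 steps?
Yes

Path (3 steps): DEC(p) → DEC(b) → DEC(b)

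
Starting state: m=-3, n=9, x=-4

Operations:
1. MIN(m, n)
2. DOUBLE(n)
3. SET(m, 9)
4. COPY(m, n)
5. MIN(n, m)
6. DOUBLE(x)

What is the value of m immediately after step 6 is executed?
m = 18

Tracing m through execution:
Initial: m = -3
After step 1 (MIN(m, n)): m = -3
After step 2 (DOUBLE(n)): m = -3
After step 3 (SET(m, 9)): m = 9
After step 4 (COPY(m, n)): m = 18
After step 5 (MIN(n, m)): m = 18
After step 6 (DOUBLE(x)): m = 18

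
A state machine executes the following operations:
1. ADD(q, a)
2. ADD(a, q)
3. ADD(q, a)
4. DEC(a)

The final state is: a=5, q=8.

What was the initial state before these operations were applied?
a=4, q=-2

Working backwards:
Final state: a=5, q=8
Before step 4 (DEC(a)): a=6, q=8
Before step 3 (ADD(q, a)): a=6, q=2
Before step 2 (ADD(a, q)): a=4, q=2
Before step 1 (ADD(q, a)): a=4, q=-2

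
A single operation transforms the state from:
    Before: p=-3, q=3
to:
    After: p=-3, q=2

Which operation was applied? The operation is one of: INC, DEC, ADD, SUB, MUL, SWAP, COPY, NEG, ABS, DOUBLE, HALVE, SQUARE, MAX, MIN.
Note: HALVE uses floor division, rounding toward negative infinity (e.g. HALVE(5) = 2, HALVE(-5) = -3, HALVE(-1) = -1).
DEC(q)

Analyzing the change:
Before: p=-3, q=3
After: p=-3, q=2
Variable q changed from 3 to 2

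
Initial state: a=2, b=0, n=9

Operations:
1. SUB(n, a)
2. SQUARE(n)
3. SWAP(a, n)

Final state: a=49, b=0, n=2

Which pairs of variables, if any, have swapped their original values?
None

Comparing initial and final values:
n: 9 → 2
b: 0 → 0
a: 2 → 49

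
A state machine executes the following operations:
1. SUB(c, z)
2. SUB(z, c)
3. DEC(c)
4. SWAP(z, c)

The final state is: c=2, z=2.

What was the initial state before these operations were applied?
c=8, z=5

Working backwards:
Final state: c=2, z=2
Before step 4 (SWAP(z, c)): c=2, z=2
Before step 3 (DEC(c)): c=3, z=2
Before step 2 (SUB(z, c)): c=3, z=5
Before step 1 (SUB(c, z)): c=8, z=5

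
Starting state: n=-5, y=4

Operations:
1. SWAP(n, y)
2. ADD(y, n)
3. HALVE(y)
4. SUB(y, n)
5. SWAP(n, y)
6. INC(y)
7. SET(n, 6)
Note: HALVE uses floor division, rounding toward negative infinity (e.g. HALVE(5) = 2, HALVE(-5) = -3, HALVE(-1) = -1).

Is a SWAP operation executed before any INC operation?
Yes

First SWAP: step 1
First INC: step 6
Since 1 < 6, SWAP comes first.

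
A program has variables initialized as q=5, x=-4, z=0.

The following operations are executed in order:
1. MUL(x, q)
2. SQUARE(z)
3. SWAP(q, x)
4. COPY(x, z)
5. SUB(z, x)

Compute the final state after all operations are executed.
{q: -20, x: 0, z: 0}

Step-by-step execution:
Initial: q=5, x=-4, z=0
After step 1 (MUL(x, q)): q=5, x=-20, z=0
After step 2 (SQUARE(z)): q=5, x=-20, z=0
After step 3 (SWAP(q, x)): q=-20, x=5, z=0
After step 4 (COPY(x, z)): q=-20, x=0, z=0
After step 5 (SUB(z, x)): q=-20, x=0, z=0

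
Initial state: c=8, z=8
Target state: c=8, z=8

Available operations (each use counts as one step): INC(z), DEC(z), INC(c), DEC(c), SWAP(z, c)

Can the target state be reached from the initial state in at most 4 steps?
Yes

Path (0 steps): 0 steps (already at target)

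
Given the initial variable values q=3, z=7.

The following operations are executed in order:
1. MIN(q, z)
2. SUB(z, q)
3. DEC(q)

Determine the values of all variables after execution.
{q: 2, z: 4}

Step-by-step execution:
Initial: q=3, z=7
After step 1 (MIN(q, z)): q=3, z=7
After step 2 (SUB(z, q)): q=3, z=4
After step 3 (DEC(q)): q=2, z=4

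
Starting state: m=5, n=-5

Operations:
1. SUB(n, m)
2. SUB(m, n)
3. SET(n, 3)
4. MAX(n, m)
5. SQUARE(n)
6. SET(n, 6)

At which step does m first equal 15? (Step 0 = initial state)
Step 2

Tracing m:
Initial: m = 5
After step 1: m = 5
After step 2: m = 15 ← first occurrence
After step 3: m = 15
After step 4: m = 15
After step 5: m = 15
After step 6: m = 15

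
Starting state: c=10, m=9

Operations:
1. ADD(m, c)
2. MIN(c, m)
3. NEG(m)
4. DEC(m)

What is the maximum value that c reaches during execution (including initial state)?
10

Values of c at each step:
Initial: c = 10 ← maximum
After step 1: c = 10
After step 2: c = 10
After step 3: c = 10
After step 4: c = 10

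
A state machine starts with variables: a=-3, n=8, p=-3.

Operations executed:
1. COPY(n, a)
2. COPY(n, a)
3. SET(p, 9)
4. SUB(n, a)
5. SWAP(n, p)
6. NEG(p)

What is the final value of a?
a = -3

Tracing execution:
Step 1: COPY(n, a) → a = -3
Step 2: COPY(n, a) → a = -3
Step 3: SET(p, 9) → a = -3
Step 4: SUB(n, a) → a = -3
Step 5: SWAP(n, p) → a = -3
Step 6: NEG(p) → a = -3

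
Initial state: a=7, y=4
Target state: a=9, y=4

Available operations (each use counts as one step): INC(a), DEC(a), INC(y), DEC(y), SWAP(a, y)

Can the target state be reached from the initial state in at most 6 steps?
Yes

Path (2 steps): INC(a) → INC(a)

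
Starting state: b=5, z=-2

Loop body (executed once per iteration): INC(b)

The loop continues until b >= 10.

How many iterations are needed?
5

Tracing iterations:
Initial: b=5, z=-2
After iteration 1: b=6, z=-2
After iteration 2: b=7, z=-2
After iteration 3: b=8, z=-2
After iteration 4: b=9, z=-2
After iteration 5: b=10, z=-2
b >= 10 now holds, so the loop exits after 5 iterations.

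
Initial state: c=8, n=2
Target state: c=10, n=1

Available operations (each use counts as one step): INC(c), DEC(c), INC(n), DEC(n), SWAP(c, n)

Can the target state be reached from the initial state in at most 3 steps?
Yes

Path (3 steps): INC(c) → INC(c) → DEC(n)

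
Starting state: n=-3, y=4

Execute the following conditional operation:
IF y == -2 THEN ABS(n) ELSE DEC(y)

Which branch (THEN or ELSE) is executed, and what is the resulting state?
Branch: ELSE, Final state: n=-3, y=3

Evaluating condition: y == -2
y = 4
Condition is False, so ELSE branch executes
After DEC(y): n=-3, y=3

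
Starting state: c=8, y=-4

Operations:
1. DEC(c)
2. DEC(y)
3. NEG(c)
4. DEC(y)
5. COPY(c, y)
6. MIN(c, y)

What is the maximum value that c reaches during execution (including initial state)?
8

Values of c at each step:
Initial: c = 8 ← maximum
After step 1: c = 7
After step 2: c = 7
After step 3: c = -7
After step 4: c = -7
After step 5: c = -6
After step 6: c = -6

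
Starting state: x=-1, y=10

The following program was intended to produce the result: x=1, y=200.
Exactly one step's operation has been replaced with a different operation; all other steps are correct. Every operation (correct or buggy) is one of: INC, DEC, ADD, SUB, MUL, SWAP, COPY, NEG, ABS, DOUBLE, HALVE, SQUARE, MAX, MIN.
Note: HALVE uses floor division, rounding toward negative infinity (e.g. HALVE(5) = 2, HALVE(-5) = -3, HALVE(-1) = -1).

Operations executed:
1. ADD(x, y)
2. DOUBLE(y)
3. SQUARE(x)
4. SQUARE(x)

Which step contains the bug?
Step 1

Trace with buggy code:
Initial: x=-1, y=10
After step 1: x=9, y=10
After step 2: x=9, y=20
After step 3: x=81, y=20
After step 4: x=6561, y=20
Actual final x=6561, y=20 ≠ expected x=1, y=200.
Step 1 is the only position where a single-operation replacement can produce the expected result.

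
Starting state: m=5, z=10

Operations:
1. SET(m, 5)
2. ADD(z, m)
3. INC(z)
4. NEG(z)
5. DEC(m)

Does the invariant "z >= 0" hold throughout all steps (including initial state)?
No, violated after step 4

The invariant is violated after step 4.

State at each step:
Initial: m=5, z=10
After step 1: m=5, z=10
After step 2: m=5, z=15
After step 3: m=5, z=16
After step 4: m=5, z=-16
After step 5: m=4, z=-16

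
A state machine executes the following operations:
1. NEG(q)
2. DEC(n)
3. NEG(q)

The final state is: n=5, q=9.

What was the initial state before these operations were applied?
n=6, q=9

Working backwards:
Final state: n=5, q=9
Before step 3 (NEG(q)): n=5, q=-9
Before step 2 (DEC(n)): n=6, q=-9
Before step 1 (NEG(q)): n=6, q=9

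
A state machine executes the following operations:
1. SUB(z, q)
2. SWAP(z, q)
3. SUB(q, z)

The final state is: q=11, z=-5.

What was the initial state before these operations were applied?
q=-5, z=1

Working backwards:
Final state: q=11, z=-5
Before step 3 (SUB(q, z)): q=6, z=-5
Before step 2 (SWAP(z, q)): q=-5, z=6
Before step 1 (SUB(z, q)): q=-5, z=1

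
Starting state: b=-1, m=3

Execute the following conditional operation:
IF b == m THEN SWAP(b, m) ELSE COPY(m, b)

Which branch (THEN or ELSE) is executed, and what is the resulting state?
Branch: ELSE, Final state: b=-1, m=-1

Evaluating condition: b == m
b = -1, m = 3
Condition is False, so ELSE branch executes
After COPY(m, b): b=-1, m=-1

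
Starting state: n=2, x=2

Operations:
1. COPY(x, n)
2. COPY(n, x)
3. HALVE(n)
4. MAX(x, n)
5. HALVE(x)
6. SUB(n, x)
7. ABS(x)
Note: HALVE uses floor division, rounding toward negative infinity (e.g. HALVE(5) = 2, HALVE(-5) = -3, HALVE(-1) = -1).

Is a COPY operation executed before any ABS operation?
Yes

First COPY: step 1
First ABS: step 7
Since 1 < 7, COPY comes first.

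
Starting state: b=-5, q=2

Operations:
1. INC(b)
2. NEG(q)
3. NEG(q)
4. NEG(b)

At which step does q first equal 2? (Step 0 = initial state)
Step 0

Tracing q:
Initial: q = 2 ← first occurrence
After step 1: q = 2
After step 2: q = -2
After step 3: q = 2
After step 4: q = 2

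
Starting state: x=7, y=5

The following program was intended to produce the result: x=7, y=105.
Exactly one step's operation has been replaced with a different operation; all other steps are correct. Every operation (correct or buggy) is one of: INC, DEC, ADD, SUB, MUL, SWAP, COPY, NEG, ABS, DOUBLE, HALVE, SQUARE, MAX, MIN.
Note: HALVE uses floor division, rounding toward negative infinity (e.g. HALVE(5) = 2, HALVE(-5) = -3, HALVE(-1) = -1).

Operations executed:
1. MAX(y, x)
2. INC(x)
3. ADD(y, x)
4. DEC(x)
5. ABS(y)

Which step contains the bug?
Step 5

Trace with buggy code:
Initial: x=7, y=5
After step 1: x=7, y=7
After step 2: x=8, y=7
After step 3: x=8, y=15
After step 4: x=7, y=15
After step 5: x=7, y=15
Actual final x=7, y=15 ≠ expected x=7, y=105.
Step 5 is the only position where a single-operation replacement can produce the expected result.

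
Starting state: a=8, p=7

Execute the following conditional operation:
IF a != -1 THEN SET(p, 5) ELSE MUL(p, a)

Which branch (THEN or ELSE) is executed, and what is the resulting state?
Branch: THEN, Final state: a=8, p=5

Evaluating condition: a != -1
a = 8
Condition is True, so THEN branch executes
After SET(p, 5): a=8, p=5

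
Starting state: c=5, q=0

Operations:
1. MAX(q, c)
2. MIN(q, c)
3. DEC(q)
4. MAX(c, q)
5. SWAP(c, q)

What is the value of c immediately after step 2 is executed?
c = 5

Tracing c through execution:
Initial: c = 5
After step 1 (MAX(q, c)): c = 5
After step 2 (MIN(q, c)): c = 5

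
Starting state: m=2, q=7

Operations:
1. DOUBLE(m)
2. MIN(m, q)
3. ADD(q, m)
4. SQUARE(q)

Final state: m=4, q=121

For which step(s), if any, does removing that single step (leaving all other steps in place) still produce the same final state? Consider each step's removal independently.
Step(s) 2

Testing removal of each single step:
Without step 1: final = m=2, q=81 (different)
Without step 2: final = m=4, q=121 (same)
Without step 3: final = m=4, q=49 (different)
Without step 4: final = m=4, q=11 (different)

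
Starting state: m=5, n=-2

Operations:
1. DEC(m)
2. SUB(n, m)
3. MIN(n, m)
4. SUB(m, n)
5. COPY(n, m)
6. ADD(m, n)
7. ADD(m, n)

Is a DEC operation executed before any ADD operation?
Yes

First DEC: step 1
First ADD: step 6
Since 1 < 6, DEC comes first.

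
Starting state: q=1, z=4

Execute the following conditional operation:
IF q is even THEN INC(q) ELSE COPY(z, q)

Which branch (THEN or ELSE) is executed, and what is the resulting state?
Branch: ELSE, Final state: q=1, z=1

Evaluating condition: q is even
Condition is False, so ELSE branch executes
After COPY(z, q): q=1, z=1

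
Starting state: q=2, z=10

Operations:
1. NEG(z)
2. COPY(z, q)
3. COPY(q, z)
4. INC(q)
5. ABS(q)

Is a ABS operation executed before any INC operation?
No

First ABS: step 5
First INC: step 4
Since 5 > 4, INC comes first.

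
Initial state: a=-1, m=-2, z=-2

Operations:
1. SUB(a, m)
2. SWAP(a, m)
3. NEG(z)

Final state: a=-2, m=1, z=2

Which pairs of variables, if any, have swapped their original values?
None

Comparing initial and final values:
a: -1 → -2
m: -2 → 1
z: -2 → 2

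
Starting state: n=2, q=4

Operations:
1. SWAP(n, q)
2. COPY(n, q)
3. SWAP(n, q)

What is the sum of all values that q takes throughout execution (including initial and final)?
10

Values of q at each step:
Initial: q = 4
After step 1: q = 2
After step 2: q = 2
After step 3: q = 2
Sum = 4 + 2 + 2 + 2 = 10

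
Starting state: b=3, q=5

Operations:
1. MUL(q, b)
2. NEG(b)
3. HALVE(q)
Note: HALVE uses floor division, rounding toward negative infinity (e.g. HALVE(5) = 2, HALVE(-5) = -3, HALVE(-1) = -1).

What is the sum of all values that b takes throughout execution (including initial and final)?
0

Values of b at each step:
Initial: b = 3
After step 1: b = 3
After step 2: b = -3
After step 3: b = -3
Sum = 3 + 3 + -3 + -3 = 0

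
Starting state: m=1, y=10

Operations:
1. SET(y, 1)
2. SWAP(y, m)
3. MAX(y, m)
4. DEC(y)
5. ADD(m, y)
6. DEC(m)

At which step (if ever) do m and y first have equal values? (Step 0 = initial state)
Step 1

m and y first become equal after step 1.

Comparing values at each step:
Initial: m=1, y=10
After step 1: m=1, y=1 ← equal!
After step 2: m=1, y=1 ← equal!
After step 3: m=1, y=1 ← equal!
After step 4: m=1, y=0
After step 5: m=1, y=0
After step 6: m=0, y=0 ← equal!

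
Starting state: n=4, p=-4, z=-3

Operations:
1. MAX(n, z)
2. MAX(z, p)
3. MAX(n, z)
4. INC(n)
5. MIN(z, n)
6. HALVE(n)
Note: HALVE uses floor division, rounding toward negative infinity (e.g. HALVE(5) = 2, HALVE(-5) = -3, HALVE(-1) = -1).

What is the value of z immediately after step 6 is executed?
z = -3

Tracing z through execution:
Initial: z = -3
After step 1 (MAX(n, z)): z = -3
After step 2 (MAX(z, p)): z = -3
After step 3 (MAX(n, z)): z = -3
After step 4 (INC(n)): z = -3
After step 5 (MIN(z, n)): z = -3
After step 6 (HALVE(n)): z = -3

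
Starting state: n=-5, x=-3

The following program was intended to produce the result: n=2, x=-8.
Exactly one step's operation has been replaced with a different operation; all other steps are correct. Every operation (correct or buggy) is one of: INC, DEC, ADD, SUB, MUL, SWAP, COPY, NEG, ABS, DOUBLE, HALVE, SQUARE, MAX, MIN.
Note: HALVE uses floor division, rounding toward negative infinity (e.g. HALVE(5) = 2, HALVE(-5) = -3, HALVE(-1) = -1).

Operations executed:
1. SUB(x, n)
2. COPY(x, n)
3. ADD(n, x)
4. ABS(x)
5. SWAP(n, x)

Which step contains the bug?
Step 2

Trace with buggy code:
Initial: n=-5, x=-3
After step 1: n=-5, x=2
After step 2: n=-5, x=-5
After step 3: n=-10, x=-5
After step 4: n=-10, x=5
After step 5: n=5, x=-10
Actual final n=5, x=-10 ≠ expected n=2, x=-8.
Step 2 is the only position where a single-operation replacement can produce the expected result.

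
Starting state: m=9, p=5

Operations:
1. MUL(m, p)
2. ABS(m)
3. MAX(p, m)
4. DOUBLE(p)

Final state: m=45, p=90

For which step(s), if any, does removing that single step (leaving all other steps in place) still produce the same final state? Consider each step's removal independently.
Step(s) 2

Testing removal of each single step:
Without step 1: final = m=9, p=18 (different)
Without step 2: final = m=45, p=90 (same)
Without step 3: final = m=45, p=10 (different)
Without step 4: final = m=45, p=45 (different)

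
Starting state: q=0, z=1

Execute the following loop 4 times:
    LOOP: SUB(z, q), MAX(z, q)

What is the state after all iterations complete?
q=0, z=1

Iteration trace:
Start: q=0, z=1
After iteration 1: q=0, z=1
After iteration 2: q=0, z=1
After iteration 3: q=0, z=1
After iteration 4: q=0, z=1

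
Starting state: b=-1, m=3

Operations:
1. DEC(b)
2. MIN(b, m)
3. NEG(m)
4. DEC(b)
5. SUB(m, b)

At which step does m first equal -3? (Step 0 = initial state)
Step 3

Tracing m:
Initial: m = 3
After step 1: m = 3
After step 2: m = 3
After step 3: m = -3 ← first occurrence
After step 4: m = -3
After step 5: m = 0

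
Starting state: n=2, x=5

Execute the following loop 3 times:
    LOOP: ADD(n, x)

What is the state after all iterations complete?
n=17, x=5

Iteration trace:
Start: n=2, x=5
After iteration 1: n=7, x=5
After iteration 2: n=12, x=5
After iteration 3: n=17, x=5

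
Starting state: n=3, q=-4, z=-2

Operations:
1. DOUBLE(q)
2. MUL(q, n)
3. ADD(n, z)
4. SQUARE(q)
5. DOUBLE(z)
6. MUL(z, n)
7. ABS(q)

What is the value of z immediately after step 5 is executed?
z = -4

Tracing z through execution:
Initial: z = -2
After step 1 (DOUBLE(q)): z = -2
After step 2 (MUL(q, n)): z = -2
After step 3 (ADD(n, z)): z = -2
After step 4 (SQUARE(q)): z = -2
After step 5 (DOUBLE(z)): z = -4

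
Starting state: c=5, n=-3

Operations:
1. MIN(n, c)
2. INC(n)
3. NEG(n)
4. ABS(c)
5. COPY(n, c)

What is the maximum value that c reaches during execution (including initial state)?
5

Values of c at each step:
Initial: c = 5 ← maximum
After step 1: c = 5
After step 2: c = 5
After step 3: c = 5
After step 4: c = 5
After step 5: c = 5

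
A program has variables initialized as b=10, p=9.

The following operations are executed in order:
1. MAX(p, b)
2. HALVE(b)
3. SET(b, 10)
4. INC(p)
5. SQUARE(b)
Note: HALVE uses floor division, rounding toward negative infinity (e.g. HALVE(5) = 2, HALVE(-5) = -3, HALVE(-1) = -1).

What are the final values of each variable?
{b: 100, p: 11}

Step-by-step execution:
Initial: b=10, p=9
After step 1 (MAX(p, b)): b=10, p=10
After step 2 (HALVE(b)): b=5, p=10
After step 3 (SET(b, 10)): b=10, p=10
After step 4 (INC(p)): b=10, p=11
After step 5 (SQUARE(b)): b=100, p=11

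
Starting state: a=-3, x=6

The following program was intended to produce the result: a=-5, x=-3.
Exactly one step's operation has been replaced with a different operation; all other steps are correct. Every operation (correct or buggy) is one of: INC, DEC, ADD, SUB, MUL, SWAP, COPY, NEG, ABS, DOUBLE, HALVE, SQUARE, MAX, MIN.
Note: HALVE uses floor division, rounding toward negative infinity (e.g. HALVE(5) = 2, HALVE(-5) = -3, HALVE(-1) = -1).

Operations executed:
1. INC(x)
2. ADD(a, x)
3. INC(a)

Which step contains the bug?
Step 1

Trace with buggy code:
Initial: a=-3, x=6
After step 1: a=-3, x=7
After step 2: a=4, x=7
After step 3: a=5, x=7
Actual final a=5, x=7 ≠ expected a=-5, x=-3.
Step 1 is the only position where a single-operation replacement can produce the expected result.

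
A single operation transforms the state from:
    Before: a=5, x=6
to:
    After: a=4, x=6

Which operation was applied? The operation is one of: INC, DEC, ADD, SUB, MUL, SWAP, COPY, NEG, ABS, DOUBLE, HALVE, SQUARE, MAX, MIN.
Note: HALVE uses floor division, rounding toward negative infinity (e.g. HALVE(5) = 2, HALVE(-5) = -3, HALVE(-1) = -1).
DEC(a)

Analyzing the change:
Before: a=5, x=6
After: a=4, x=6
Variable a changed from 5 to 4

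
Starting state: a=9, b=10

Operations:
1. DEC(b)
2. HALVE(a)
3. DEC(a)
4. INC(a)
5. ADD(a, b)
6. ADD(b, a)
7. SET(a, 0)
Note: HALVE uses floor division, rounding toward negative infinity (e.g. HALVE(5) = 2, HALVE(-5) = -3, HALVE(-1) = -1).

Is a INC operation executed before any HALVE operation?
No

First INC: step 4
First HALVE: step 2
Since 4 > 2, HALVE comes first.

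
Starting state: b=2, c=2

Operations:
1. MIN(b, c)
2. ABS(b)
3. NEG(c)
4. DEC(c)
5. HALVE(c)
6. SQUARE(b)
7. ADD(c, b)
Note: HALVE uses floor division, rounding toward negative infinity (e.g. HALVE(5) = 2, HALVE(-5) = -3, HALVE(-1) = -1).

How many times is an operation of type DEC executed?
1

Counting DEC operations:
Step 4: DEC(c) ← DEC
Total: 1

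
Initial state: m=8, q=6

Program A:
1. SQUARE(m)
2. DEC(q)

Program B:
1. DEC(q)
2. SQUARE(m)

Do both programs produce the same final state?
Yes

Program A final state: m=64, q=5
Program B final state: m=64, q=5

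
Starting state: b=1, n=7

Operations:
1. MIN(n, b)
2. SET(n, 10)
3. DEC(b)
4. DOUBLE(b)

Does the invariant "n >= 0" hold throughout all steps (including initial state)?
Yes

The invariant holds at every step.

State at each step:
Initial: b=1, n=7
After step 1: b=1, n=1
After step 2: b=1, n=10
After step 3: b=0, n=10
After step 4: b=0, n=10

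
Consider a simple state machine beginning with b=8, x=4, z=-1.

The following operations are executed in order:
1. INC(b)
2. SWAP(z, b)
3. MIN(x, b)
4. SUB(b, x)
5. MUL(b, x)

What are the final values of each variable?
{b: 0, x: -1, z: 9}

Step-by-step execution:
Initial: b=8, x=4, z=-1
After step 1 (INC(b)): b=9, x=4, z=-1
After step 2 (SWAP(z, b)): b=-1, x=4, z=9
After step 3 (MIN(x, b)): b=-1, x=-1, z=9
After step 4 (SUB(b, x)): b=0, x=-1, z=9
After step 5 (MUL(b, x)): b=0, x=-1, z=9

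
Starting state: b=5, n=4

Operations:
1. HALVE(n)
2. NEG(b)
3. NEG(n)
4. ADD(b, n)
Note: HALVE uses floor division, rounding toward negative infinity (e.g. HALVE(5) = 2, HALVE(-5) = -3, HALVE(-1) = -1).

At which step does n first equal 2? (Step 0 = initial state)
Step 1

Tracing n:
Initial: n = 4
After step 1: n = 2 ← first occurrence
After step 2: n = 2
After step 3: n = -2
After step 4: n = -2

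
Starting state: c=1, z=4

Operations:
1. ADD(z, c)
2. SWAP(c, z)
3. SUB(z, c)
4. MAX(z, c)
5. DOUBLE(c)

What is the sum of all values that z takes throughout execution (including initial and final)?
16

Values of z at each step:
Initial: z = 4
After step 1: z = 5
After step 2: z = 1
After step 3: z = -4
After step 4: z = 5
After step 5: z = 5
Sum = 4 + 5 + 1 + -4 + 5 + 5 = 16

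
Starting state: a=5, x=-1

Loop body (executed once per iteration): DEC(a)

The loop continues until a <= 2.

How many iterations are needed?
3

Tracing iterations:
Initial: a=5, x=-1
After iteration 1: a=4, x=-1
After iteration 2: a=3, x=-1
After iteration 3: a=2, x=-1
a <= 2 now holds, so the loop exits after 3 iterations.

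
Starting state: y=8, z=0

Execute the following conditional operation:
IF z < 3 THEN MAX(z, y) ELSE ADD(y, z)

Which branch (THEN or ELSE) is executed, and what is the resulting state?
Branch: THEN, Final state: y=8, z=8

Evaluating condition: z < 3
z = 0
Condition is True, so THEN branch executes
After MAX(z, y): y=8, z=8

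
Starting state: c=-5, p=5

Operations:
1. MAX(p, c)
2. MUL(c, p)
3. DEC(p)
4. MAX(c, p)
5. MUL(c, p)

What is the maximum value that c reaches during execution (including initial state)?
16

Values of c at each step:
Initial: c = -5
After step 1: c = -5
After step 2: c = -25
After step 3: c = -25
After step 4: c = 4
After step 5: c = 16 ← maximum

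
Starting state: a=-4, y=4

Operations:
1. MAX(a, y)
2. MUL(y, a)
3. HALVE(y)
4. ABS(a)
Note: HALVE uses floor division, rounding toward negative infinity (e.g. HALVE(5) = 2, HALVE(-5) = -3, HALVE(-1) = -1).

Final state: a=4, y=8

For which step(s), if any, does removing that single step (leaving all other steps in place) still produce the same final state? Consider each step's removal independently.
Step(s) 4

Testing removal of each single step:
Without step 1: final = a=4, y=-8 (different)
Without step 2: final = a=4, y=2 (different)
Without step 3: final = a=4, y=16 (different)
Without step 4: final = a=4, y=8 (same)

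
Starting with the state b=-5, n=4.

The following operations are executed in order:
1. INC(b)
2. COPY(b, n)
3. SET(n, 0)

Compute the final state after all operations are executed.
{b: 4, n: 0}

Step-by-step execution:
Initial: b=-5, n=4
After step 1 (INC(b)): b=-4, n=4
After step 2 (COPY(b, n)): b=4, n=4
After step 3 (SET(n, 0)): b=4, n=0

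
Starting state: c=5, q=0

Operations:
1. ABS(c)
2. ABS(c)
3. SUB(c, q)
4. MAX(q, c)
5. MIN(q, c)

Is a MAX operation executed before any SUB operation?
No

First MAX: step 4
First SUB: step 3
Since 4 > 3, SUB comes first.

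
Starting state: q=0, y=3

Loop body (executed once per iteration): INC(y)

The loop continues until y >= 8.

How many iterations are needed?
5

Tracing iterations:
Initial: q=0, y=3
After iteration 1: q=0, y=4
After iteration 2: q=0, y=5
After iteration 3: q=0, y=6
After iteration 4: q=0, y=7
After iteration 5: q=0, y=8
y >= 8 now holds, so the loop exits after 5 iterations.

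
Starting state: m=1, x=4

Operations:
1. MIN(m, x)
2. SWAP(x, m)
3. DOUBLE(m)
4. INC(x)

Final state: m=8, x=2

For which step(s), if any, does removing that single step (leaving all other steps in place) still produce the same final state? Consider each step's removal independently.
Step(s) 1

Testing removal of each single step:
Without step 1: final = m=8, x=2 (same)
Without step 2: final = m=2, x=5 (different)
Without step 3: final = m=4, x=2 (different)
Without step 4: final = m=8, x=1 (different)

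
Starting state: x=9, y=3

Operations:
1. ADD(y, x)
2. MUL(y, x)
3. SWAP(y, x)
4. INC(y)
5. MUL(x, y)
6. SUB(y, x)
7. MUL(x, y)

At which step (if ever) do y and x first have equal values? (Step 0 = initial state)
Never

y and x never become equal during execution.

Comparing values at each step:
Initial: y=3, x=9
After step 1: y=12, x=9
After step 2: y=108, x=9
After step 3: y=9, x=108
After step 4: y=10, x=108
After step 5: y=10, x=1080
After step 6: y=-1070, x=1080
After step 7: y=-1070, x=-1155600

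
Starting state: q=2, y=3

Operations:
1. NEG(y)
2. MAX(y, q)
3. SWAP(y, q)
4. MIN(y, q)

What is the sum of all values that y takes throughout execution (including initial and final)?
6

Values of y at each step:
Initial: y = 3
After step 1: y = -3
After step 2: y = 2
After step 3: y = 2
After step 4: y = 2
Sum = 3 + -3 + 2 + 2 + 2 = 6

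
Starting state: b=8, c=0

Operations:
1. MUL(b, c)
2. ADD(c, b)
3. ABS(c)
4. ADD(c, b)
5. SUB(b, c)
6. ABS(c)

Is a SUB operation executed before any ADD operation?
No

First SUB: step 5
First ADD: step 2
Since 5 > 2, ADD comes first.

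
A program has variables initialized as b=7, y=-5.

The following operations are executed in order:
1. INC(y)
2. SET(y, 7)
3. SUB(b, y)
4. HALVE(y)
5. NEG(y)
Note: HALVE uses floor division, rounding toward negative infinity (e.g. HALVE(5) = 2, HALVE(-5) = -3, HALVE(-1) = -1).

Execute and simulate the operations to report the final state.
{b: 0, y: -3}

Step-by-step execution:
Initial: b=7, y=-5
After step 1 (INC(y)): b=7, y=-4
After step 2 (SET(y, 7)): b=7, y=7
After step 3 (SUB(b, y)): b=0, y=7
After step 4 (HALVE(y)): b=0, y=3
After step 5 (NEG(y)): b=0, y=-3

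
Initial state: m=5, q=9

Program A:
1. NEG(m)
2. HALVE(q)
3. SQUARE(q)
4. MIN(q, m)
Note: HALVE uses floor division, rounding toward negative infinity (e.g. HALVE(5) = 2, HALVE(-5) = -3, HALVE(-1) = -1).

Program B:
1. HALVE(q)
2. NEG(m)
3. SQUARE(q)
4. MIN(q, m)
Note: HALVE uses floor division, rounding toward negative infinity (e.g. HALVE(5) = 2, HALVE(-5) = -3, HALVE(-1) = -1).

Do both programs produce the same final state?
Yes

Program A final state: m=-5, q=-5
Program B final state: m=-5, q=-5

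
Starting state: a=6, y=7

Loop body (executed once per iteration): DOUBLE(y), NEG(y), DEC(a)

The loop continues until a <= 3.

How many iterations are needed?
3

Tracing iterations:
Initial: a=6, y=7
After iteration 1: a=5, y=-14
After iteration 2: a=4, y=28
After iteration 3: a=3, y=-56
a <= 3 now holds, so the loop exits after 3 iterations.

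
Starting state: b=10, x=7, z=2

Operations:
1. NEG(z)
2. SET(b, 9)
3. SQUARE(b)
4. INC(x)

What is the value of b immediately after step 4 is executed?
b = 81

Tracing b through execution:
Initial: b = 10
After step 1 (NEG(z)): b = 10
After step 2 (SET(b, 9)): b = 9
After step 3 (SQUARE(b)): b = 81
After step 4 (INC(x)): b = 81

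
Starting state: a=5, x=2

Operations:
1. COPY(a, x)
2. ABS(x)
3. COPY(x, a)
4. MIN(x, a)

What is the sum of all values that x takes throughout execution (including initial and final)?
10

Values of x at each step:
Initial: x = 2
After step 1: x = 2
After step 2: x = 2
After step 3: x = 2
After step 4: x = 2
Sum = 2 + 2 + 2 + 2 + 2 = 10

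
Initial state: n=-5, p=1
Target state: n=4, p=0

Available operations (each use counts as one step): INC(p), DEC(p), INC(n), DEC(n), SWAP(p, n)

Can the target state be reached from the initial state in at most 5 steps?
No

The target state cannot be reached within 5 steps.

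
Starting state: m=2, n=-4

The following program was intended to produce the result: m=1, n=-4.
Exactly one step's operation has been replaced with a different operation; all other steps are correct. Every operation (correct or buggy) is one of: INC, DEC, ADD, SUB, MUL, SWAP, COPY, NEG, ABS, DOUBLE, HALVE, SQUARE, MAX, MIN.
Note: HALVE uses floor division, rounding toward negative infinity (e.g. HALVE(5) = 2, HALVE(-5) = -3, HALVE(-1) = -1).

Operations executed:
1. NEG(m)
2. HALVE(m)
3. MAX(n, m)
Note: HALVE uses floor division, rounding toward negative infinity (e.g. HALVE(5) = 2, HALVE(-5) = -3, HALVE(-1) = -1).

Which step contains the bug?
Step 3

Trace with buggy code:
Initial: m=2, n=-4
After step 1: m=-2, n=-4
After step 2: m=-1, n=-4
After step 3: m=-1, n=-1
Actual final m=-1, n=-1 ≠ expected m=1, n=-4.
Step 3 is the only position where a single-operation replacement can produce the expected result.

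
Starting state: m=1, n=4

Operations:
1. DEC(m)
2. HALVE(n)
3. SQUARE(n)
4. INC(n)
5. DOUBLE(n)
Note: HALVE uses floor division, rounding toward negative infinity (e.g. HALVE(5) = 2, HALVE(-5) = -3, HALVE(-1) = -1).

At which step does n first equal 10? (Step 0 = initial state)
Step 5

Tracing n:
Initial: n = 4
After step 1: n = 4
After step 2: n = 2
After step 3: n = 4
After step 4: n = 5
After step 5: n = 10 ← first occurrence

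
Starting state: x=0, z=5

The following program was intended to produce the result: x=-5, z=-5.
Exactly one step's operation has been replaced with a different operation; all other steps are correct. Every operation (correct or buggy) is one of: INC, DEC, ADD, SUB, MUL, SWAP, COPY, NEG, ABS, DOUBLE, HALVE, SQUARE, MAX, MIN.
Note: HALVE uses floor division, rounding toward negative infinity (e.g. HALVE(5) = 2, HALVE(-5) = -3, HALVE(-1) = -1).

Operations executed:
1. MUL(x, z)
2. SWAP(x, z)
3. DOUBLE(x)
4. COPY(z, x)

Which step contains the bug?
Step 3

Trace with buggy code:
Initial: x=0, z=5
After step 1: x=0, z=5
After step 2: x=5, z=0
After step 3: x=10, z=0
After step 4: x=10, z=10
Actual final x=10, z=10 ≠ expected x=-5, z=-5.
Step 3 is the only position where a single-operation replacement can produce the expected result.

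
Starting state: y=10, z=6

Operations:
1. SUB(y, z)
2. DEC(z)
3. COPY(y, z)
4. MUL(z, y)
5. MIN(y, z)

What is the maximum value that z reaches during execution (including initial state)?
25

Values of z at each step:
Initial: z = 6
After step 1: z = 6
After step 2: z = 5
After step 3: z = 5
After step 4: z = 25 ← maximum
After step 5: z = 25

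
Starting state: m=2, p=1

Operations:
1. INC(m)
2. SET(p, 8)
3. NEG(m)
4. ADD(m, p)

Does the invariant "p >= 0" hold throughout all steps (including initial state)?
Yes

The invariant holds at every step.

State at each step:
Initial: m=2, p=1
After step 1: m=3, p=1
After step 2: m=3, p=8
After step 3: m=-3, p=8
After step 4: m=5, p=8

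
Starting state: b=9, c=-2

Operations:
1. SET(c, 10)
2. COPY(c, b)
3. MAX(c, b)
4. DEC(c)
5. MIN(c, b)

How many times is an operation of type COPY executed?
1

Counting COPY operations:
Step 2: COPY(c, b) ← COPY
Total: 1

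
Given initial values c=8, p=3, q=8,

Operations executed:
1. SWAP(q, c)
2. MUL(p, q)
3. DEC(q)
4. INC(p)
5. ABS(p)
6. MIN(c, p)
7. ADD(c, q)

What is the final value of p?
p = 25

Tracing execution:
Step 1: SWAP(q, c) → p = 3
Step 2: MUL(p, q) → p = 24
Step 3: DEC(q) → p = 24
Step 4: INC(p) → p = 25
Step 5: ABS(p) → p = 25
Step 6: MIN(c, p) → p = 25
Step 7: ADD(c, q) → p = 25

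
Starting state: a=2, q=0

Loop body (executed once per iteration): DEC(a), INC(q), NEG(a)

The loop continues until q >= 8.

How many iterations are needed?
8

Tracing iterations:
Initial: a=2, q=0
After iteration 1: a=-1, q=1
After iteration 2: a=2, q=2
After iteration 3: a=-1, q=3
After iteration 4: a=2, q=4
After iteration 5: a=-1, q=5
After iteration 6: a=2, q=6
After iteration 7: a=-1, q=7
After iteration 8: a=2, q=8
q >= 8 now holds, so the loop exits after 8 iterations.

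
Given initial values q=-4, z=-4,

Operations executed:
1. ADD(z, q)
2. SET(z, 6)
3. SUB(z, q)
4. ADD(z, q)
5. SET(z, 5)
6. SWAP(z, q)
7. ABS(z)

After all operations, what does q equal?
q = 5

Tracing execution:
Step 1: ADD(z, q) → q = -4
Step 2: SET(z, 6) → q = -4
Step 3: SUB(z, q) → q = -4
Step 4: ADD(z, q) → q = -4
Step 5: SET(z, 5) → q = -4
Step 6: SWAP(z, q) → q = 5
Step 7: ABS(z) → q = 5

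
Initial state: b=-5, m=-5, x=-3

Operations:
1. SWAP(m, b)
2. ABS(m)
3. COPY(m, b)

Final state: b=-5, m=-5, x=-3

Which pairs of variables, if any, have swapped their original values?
None

Comparing initial and final values:
b: -5 → -5
x: -3 → -3
m: -5 → -5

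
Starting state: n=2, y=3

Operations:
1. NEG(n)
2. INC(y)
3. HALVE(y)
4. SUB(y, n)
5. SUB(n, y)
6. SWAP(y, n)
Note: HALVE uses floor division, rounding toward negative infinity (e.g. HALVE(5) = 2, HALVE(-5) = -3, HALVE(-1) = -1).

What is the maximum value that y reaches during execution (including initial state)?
4

Values of y at each step:
Initial: y = 3
After step 1: y = 3
After step 2: y = 4 ← maximum
After step 3: y = 2
After step 4: y = 4
After step 5: y = 4
After step 6: y = -6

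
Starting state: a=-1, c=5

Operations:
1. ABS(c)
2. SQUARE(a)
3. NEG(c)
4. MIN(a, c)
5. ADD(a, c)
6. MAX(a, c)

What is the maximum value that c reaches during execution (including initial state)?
5

Values of c at each step:
Initial: c = 5 ← maximum
After step 1: c = 5
After step 2: c = 5
After step 3: c = -5
After step 4: c = -5
After step 5: c = -5
After step 6: c = -5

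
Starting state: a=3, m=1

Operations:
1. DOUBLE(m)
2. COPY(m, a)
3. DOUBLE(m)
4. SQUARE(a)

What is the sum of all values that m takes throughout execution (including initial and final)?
18

Values of m at each step:
Initial: m = 1
After step 1: m = 2
After step 2: m = 3
After step 3: m = 6
After step 4: m = 6
Sum = 1 + 2 + 3 + 6 + 6 = 18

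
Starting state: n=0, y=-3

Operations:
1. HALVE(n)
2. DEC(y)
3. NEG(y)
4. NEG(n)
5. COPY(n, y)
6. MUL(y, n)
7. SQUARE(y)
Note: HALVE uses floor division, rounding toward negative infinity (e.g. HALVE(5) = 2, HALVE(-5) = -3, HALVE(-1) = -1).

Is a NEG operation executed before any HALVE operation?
No

First NEG: step 3
First HALVE: step 1
Since 3 > 1, HALVE comes first.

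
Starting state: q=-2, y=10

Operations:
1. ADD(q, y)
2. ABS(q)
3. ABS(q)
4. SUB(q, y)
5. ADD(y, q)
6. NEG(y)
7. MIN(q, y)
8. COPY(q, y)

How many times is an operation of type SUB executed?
1

Counting SUB operations:
Step 4: SUB(q, y) ← SUB
Total: 1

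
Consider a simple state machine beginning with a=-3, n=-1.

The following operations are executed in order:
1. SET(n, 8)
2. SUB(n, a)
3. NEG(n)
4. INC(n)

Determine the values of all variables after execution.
{a: -3, n: -10}

Step-by-step execution:
Initial: a=-3, n=-1
After step 1 (SET(n, 8)): a=-3, n=8
After step 2 (SUB(n, a)): a=-3, n=11
After step 3 (NEG(n)): a=-3, n=-11
After step 4 (INC(n)): a=-3, n=-10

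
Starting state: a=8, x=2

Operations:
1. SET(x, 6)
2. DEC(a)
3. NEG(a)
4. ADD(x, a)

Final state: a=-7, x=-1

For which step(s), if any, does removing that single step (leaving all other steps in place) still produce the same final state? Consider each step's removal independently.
None - removing any single step changes the final result

Testing removal of each single step:
Without step 1: final = a=-7, x=-5 (different)
Without step 2: final = a=-8, x=-2 (different)
Without step 3: final = a=7, x=13 (different)
Without step 4: final = a=-7, x=6 (different)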